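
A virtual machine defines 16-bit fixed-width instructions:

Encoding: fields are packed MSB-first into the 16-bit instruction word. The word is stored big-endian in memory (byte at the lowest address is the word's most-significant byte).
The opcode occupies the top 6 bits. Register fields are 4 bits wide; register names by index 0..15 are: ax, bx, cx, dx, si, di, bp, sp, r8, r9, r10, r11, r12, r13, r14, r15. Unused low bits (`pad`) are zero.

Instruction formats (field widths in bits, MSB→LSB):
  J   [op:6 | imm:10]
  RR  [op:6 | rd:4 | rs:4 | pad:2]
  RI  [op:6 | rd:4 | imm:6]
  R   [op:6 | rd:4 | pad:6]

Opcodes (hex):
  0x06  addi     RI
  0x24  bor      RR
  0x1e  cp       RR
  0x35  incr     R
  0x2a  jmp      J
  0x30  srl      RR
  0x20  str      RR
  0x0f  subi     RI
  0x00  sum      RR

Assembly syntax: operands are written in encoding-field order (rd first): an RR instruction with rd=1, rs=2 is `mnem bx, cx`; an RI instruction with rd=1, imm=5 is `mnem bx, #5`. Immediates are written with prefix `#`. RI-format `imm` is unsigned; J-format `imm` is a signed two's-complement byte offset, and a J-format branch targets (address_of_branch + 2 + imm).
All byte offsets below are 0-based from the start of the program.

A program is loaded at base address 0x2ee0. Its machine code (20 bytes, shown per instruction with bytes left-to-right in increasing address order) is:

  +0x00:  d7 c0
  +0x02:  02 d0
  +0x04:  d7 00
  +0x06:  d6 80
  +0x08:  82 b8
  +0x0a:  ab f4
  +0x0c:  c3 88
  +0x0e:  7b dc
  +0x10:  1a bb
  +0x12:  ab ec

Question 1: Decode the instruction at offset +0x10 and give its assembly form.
+0x10: 1a bb ⇒ word 0x1abb (big)
  op=0x1abb>>10=0x6 ⇒ addi (RI)
  rd@[9:6]=0xa ⇒ r10
  imm@[5:0]=0x3b ⇒ #59

addi r10, #59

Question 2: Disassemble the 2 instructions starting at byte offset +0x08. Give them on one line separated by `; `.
off 0x08: read 82 b8 as big → 0x82b8
  op=0x82b8>>10=0x20 ⇒ str (RR)
  rd: (w>>6)&0xf=0xa → r10
  rs: (w>>2)&0xf=0xe → r14
off 0x0a: read ab f4 as big → 0xabf4
  op=0xabf4>>10=0x2a ⇒ jmp (J)
  imm: (w>>0)&0x3ff=0x3f4 (s10→-12) → #-12

str r10, r14; jmp #-12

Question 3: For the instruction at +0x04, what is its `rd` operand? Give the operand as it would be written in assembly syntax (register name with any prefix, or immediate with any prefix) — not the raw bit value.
r12

@+04  big-endian(d7 00) = 0xd700
  opcode bits[15:10]=0x35: incr/R
  [9:6] rd=12 = r12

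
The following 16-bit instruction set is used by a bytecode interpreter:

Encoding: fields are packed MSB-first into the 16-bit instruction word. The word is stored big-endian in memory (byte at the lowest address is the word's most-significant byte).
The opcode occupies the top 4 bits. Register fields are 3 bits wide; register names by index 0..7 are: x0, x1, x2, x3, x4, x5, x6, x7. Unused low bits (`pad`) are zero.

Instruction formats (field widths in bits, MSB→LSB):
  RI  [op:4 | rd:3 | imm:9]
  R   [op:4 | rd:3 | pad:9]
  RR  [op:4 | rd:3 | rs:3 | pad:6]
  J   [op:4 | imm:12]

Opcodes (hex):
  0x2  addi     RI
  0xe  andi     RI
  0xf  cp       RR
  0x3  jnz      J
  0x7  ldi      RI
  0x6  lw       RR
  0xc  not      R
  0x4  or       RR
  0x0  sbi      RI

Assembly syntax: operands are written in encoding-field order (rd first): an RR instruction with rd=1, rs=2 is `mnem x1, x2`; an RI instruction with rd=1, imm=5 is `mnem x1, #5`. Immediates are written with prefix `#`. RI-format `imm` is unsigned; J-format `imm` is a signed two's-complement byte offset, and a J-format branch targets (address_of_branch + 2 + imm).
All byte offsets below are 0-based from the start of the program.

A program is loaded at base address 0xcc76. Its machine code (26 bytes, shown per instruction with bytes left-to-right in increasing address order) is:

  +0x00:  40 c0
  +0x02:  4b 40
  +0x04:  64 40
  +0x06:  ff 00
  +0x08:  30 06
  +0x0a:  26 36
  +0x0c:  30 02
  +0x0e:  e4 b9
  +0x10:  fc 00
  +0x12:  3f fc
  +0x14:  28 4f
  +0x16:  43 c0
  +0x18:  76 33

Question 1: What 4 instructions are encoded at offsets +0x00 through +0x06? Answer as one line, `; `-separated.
+0x00: 40 c0 ⇒ word 0x40c0 (big)
  opcode bits[15:12]=0x4: or/RR
  rd@[11:9]=0x0 ⇒ x0
  rs@[8:6]=0x3 ⇒ x3
+0x02: 4b 40 ⇒ word 0x4b40 (big)
  opcode bits[15:12]=0x4: or/RR
  rd@[11:9]=0x5 ⇒ x5
  rs@[8:6]=0x5 ⇒ x5
+0x04: 64 40 ⇒ word 0x6440 (big)
  opcode bits[15:12]=0x6: lw/RR
  rd@[11:9]=0x2 ⇒ x2
  rs@[8:6]=0x1 ⇒ x1
+0x06: ff 00 ⇒ word 0xff00 (big)
  opcode bits[15:12]=0xf: cp/RR
  rd@[11:9]=0x7 ⇒ x7
  rs@[8:6]=0x4 ⇒ x4

or x0, x3; or x5, x5; lw x2, x1; cp x7, x4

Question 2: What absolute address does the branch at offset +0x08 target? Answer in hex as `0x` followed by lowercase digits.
0xcc86

off 0x08: read 30 06 as big → 0x3006
  top 4b → 0x3 → jnz [J]
  imm: (w>>0)&0xfff=0x6 → #6
  target = base 0xcc76 + off 0x08 + 2 + imm 6 = 0xcc86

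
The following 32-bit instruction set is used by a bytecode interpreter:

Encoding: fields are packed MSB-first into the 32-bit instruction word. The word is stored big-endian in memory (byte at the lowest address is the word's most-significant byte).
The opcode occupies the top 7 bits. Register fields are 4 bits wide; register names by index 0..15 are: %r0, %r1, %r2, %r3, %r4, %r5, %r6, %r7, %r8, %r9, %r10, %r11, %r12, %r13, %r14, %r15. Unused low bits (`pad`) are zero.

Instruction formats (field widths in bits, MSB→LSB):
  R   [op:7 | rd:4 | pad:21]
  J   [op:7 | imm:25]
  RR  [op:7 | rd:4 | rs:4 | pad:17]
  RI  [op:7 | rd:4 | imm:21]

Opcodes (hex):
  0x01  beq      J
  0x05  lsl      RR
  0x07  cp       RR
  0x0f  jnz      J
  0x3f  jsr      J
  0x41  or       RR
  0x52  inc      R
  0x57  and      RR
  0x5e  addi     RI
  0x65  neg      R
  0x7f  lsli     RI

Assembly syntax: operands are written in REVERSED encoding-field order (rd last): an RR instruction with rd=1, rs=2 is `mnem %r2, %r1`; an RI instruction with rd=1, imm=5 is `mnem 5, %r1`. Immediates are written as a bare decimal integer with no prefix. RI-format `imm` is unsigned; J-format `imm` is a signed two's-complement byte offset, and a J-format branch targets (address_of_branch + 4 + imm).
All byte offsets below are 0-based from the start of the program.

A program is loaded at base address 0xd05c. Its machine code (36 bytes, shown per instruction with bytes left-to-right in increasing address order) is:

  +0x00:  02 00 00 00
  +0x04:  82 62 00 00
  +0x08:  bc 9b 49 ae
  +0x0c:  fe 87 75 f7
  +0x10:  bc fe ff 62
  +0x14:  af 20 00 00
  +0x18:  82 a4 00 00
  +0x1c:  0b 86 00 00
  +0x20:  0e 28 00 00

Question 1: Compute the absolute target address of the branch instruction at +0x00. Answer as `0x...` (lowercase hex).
0xd060

[00] 02 00 00 00 → 0x02000000
  top 7b → 0x1 → beq [J]
  imm@[24:0]=0x0 ⇒ 0
  target = base 0xd05c + off 0x00 + 4 + imm 0 = 0xd060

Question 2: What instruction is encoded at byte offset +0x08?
addi 1788334, %r4

+0x08: bc 9b 49 ae ⇒ word 0xbc9b49ae (big)
  op=0xbc9b49ae>>25=0x5e ⇒ addi (RI)
  rd@[24:21]=0x4 ⇒ %r4
  imm@[20:0]=0x1b49ae ⇒ 1788334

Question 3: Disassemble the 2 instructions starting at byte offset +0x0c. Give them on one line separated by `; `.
[0c] fe 87 75 f7 → 0xfe8775f7
  op=0xfe8775f7>>25=0x7f ⇒ lsli (RI)
  rd: (w>>21)&0xf=0x4 → %r4
  imm: (w>>0)&0x1fffff=0x775f7 → 488951
[10] bc fe ff 62 → 0xbcfeff62
  op=0xbcfeff62>>25=0x5e ⇒ addi (RI)
  rd: (w>>21)&0xf=0x7 → %r7
  imm: (w>>0)&0x1fffff=0x1eff62 → 2031458

lsli 488951, %r4; addi 2031458, %r7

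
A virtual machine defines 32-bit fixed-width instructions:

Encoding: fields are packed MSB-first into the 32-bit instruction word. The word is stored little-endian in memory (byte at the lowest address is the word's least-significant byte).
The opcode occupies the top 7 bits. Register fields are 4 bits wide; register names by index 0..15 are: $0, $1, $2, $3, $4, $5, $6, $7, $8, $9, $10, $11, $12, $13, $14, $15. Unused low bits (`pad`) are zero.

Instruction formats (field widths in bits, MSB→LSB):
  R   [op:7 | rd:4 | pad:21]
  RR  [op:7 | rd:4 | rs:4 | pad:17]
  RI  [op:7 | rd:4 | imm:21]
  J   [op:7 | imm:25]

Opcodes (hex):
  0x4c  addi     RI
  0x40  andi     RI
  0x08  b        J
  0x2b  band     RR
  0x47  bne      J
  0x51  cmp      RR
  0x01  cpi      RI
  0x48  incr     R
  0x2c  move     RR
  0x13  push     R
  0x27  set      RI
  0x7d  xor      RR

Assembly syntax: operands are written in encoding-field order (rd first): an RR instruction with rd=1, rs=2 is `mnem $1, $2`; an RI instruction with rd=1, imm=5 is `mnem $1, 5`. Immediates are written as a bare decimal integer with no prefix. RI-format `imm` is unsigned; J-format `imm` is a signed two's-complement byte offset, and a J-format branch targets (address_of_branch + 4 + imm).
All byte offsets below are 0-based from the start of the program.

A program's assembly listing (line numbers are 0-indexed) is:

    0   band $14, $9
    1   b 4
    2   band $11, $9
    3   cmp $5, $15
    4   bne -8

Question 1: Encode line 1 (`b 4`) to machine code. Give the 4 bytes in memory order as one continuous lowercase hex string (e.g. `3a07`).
04000010

line 1 (b): pack op=0x8:7|imm=4:25 = 0x10000004; little→ 04 00 00 10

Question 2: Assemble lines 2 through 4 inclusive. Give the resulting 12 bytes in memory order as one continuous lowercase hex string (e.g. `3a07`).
2. band fields op=0x2b:7|rd=11:4|rs=9:4|pad=0:17 → word 57720000h → 00 00 72 57
3. cmp fields op=0x51:7|rd=5:4|rs=15:4|pad=0:17 → word a2be0000h → 00 00 be a2
4. bne fields op=0x47:7|imm=-8:25 → word 8ffffff8h → f8 ff ff 8f

000072570000bea2f8ffff8f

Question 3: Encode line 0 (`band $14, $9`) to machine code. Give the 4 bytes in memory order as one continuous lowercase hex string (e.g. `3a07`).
L0: band op=0x2b:7|rd=14:4|rs=9:4|pad=0:17 ⇒ 0x57d20000 ⇒ little 00 00 d2 57

0000d257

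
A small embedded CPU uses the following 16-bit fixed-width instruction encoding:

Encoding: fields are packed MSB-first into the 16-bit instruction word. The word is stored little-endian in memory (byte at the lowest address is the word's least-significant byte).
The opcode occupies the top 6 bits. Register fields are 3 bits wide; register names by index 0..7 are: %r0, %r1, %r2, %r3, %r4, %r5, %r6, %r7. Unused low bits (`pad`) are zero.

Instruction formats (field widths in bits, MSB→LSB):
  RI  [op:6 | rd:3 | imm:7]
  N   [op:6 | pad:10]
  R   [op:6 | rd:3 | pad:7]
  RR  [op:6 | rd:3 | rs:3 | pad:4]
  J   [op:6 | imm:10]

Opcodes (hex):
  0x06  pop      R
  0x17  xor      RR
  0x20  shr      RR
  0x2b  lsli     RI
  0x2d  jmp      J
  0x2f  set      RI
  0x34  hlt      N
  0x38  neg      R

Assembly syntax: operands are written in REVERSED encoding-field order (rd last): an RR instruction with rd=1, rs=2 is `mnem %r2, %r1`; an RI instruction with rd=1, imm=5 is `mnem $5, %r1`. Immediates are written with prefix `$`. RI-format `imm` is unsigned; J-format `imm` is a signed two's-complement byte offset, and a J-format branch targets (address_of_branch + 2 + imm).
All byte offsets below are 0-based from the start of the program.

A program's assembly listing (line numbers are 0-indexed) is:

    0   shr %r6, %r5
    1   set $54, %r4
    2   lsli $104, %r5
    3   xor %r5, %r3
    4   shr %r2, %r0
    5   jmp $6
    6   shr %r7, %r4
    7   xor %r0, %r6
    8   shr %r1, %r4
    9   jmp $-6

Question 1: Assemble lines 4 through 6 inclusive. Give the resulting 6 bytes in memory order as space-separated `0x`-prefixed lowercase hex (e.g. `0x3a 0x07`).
0x20 0x80 0x06 0xb4 0x70 0x82

4. shr fields op=0x20:6|rd=0:3|rs=2:3|pad=0:4 → word 8020h → 20 80
5. jmp fields op=0x2d:6|imm=6:10 → word b406h → 06 b4
6. shr fields op=0x20:6|rd=4:3|rs=7:3|pad=0:4 → word 8270h → 70 82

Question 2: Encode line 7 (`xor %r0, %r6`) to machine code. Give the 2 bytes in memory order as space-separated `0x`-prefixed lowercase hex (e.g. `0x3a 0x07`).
7. xor fields op=0x17:6|rd=6:3|rs=0:3|pad=0:4 → word 5f00h → 00 5f

0x00 0x5f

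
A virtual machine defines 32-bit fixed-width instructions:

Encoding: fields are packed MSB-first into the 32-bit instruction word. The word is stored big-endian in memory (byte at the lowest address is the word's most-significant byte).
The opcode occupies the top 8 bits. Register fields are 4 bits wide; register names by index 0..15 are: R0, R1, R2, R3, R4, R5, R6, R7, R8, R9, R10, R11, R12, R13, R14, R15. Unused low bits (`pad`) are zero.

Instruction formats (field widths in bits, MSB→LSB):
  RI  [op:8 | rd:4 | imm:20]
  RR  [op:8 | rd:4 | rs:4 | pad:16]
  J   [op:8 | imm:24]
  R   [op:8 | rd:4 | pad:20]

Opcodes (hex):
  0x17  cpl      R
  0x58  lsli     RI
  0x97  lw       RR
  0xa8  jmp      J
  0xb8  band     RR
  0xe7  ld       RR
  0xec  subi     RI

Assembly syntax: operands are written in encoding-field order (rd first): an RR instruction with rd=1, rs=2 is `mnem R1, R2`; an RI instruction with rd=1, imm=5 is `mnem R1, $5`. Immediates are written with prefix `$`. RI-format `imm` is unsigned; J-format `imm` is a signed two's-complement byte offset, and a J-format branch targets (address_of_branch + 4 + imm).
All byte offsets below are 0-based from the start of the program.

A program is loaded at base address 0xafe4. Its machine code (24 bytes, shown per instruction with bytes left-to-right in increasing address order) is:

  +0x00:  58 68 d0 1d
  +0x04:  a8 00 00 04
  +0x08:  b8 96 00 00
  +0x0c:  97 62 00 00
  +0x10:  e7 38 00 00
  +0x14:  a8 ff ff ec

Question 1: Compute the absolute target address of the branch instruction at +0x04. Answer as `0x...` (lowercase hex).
[04] a8 00 00 04 → 0xa8000004
  top 8b → 0xa8 → jmp [J]
  imm@[23:0]=0x4 ⇒ $4
  target = base 0xafe4 + off 0x04 + 4 + imm 4 = 0xaff0

0xaff0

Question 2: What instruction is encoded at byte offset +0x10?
+0x10: e7 38 00 00 ⇒ word 0xe7380000 (big)
  op=0xe7380000>>24=0xe7 ⇒ ld (RR)
  rd: (w>>20)&0xf=0x3 → R3
  rs: (w>>16)&0xf=0x8 → R8

ld R3, R8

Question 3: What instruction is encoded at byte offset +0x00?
off 0x00: read 58 68 d0 1d as big → 0x5868d01d
  top 8b → 0x58 → lsli [RI]
  [23:20] rd=6 = R6
  [19:0] imm=577565 = $577565

lsli R6, $577565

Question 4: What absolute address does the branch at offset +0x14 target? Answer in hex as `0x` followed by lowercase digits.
0xafe8

+0x14: a8 ff ff ec ⇒ word 0xa8ffffec (big)
  op=0xa8ffffec>>24=0xa8 ⇒ jmp (J)
  imm: (w>>0)&0xffffff=0xffffec (s24→-20) → $-20
  target = base 0xafe4 + off 0x14 + 4 + imm -20 = 0xafe8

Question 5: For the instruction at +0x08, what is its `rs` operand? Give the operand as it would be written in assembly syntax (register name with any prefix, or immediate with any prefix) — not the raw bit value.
R6

off 0x08: read b8 96 00 00 as big → 0xb8960000
  top 8b → 0xb8 → band [RR]
  rd: (w>>20)&0xf=0x9 → R9
  rs: (w>>16)&0xf=0x6 → R6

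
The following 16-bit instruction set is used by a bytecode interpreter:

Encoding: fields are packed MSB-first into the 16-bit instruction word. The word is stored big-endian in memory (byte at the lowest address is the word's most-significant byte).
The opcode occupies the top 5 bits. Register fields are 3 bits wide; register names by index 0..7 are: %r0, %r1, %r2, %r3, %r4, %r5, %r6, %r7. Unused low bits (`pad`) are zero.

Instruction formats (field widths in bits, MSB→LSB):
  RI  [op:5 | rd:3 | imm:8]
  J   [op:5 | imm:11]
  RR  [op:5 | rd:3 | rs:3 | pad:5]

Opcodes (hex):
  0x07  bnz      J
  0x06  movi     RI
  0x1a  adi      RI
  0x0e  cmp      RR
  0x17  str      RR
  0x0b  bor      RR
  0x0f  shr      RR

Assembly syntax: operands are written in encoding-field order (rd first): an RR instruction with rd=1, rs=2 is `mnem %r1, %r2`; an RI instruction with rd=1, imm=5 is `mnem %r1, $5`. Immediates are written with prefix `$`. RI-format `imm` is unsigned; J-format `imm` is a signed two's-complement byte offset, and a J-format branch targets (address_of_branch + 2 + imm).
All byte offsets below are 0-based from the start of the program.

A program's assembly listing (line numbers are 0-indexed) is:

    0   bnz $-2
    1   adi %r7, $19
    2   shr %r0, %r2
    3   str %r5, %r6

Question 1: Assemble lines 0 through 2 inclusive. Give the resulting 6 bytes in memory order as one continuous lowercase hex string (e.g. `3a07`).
3ffed7137840

0. bnz fields op=0x7:5|imm=-2:11 → word 3ffeh → 3f fe
1. adi fields op=0x1a:5|rd=7:3|imm=19:8 → word d713h → d7 13
2. shr fields op=0xf:5|rd=0:3|rs=2:3|pad=0:5 → word 7840h → 78 40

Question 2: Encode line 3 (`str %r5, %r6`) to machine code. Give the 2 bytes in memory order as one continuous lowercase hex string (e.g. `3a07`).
line 3 (str): pack op=0x17:5|rd=5:3|rs=6:3|pad=0:5 = 0xbdc0; big→ bd c0

bdc0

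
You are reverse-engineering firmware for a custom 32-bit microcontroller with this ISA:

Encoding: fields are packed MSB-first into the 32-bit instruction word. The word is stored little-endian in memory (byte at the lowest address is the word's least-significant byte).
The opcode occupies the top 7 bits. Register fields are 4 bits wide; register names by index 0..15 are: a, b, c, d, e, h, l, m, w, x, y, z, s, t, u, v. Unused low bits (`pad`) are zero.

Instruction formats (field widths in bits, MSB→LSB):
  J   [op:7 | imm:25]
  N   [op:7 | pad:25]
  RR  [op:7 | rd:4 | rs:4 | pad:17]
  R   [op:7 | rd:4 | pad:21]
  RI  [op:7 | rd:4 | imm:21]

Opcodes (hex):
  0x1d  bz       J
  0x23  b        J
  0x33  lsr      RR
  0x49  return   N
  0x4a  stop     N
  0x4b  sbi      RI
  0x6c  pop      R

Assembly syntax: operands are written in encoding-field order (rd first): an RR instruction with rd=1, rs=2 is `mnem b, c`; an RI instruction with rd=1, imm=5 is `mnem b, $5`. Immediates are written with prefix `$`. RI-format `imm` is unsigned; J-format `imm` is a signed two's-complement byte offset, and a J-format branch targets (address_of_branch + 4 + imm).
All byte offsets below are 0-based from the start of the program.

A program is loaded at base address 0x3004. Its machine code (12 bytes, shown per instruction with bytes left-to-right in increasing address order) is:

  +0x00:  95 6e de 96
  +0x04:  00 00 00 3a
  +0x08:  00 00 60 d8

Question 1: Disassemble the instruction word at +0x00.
sbi l, $1994389

[00] 95 6e de 96 → 0x96de6e95
  op=0x96de6e95>>25=0x4b ⇒ sbi (RI)
  rd@[24:21]=0x6 ⇒ l
  imm@[20:0]=0x1e6e95 ⇒ $1994389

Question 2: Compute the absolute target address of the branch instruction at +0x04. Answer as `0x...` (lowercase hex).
0x300c

@+04  little-endian(00 00 00 3a) = 0x3a000000
  top 7b → 0x1d → bz [J]
  [24:0] imm=0 = $0
  target = base 0x3004 + off 0x04 + 4 + imm 0 = 0x300c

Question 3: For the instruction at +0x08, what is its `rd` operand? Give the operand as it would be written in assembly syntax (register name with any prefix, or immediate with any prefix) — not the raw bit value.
off 0x08: read 00 00 60 d8 as little → 0xd8600000
  opcode bits[31:25]=0x6c: pop/R
  rd: (w>>21)&0xf=0x3 → d

d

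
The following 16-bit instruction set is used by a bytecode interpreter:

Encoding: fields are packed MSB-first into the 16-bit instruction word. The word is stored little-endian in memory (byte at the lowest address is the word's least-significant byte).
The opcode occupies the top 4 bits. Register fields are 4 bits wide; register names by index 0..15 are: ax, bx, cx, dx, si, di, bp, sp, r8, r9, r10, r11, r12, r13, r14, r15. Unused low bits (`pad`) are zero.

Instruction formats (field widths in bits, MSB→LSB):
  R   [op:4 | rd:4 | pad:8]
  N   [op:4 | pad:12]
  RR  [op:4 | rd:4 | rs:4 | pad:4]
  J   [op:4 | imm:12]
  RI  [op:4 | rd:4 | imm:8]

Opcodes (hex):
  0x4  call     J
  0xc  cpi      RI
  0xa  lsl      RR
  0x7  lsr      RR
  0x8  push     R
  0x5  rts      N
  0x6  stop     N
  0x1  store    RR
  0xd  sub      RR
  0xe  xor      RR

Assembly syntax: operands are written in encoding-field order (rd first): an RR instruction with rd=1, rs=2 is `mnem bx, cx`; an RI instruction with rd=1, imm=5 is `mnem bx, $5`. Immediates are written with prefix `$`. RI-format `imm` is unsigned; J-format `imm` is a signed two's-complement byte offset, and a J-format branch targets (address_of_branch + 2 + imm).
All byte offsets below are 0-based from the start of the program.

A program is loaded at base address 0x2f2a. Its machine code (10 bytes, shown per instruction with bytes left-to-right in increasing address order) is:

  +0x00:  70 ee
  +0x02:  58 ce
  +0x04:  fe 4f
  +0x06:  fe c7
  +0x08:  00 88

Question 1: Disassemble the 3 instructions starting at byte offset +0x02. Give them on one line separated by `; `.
+0x02: 58 ce ⇒ word 0xce58 (little)
  top 4b → 0xc → cpi [RI]
  rd@[11:8]=0xe ⇒ r14
  imm@[7:0]=0x58 ⇒ $88
+0x04: fe 4f ⇒ word 0x4ffe (little)
  top 4b → 0x4 → call [J]
  imm@[11:0]=0xffe (s12→-2) ⇒ $-2
+0x06: fe c7 ⇒ word 0xc7fe (little)
  top 4b → 0xc → cpi [RI]
  rd@[11:8]=0x7 ⇒ sp
  imm@[7:0]=0xfe ⇒ $254

cpi r14, $88; call $-2; cpi sp, $254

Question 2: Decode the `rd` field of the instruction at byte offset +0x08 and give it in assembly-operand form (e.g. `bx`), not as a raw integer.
+0x08: 00 88 ⇒ word 0x8800 (little)
  opcode bits[15:12]=0x8: push/R
  [11:8] rd=8 = r8

r8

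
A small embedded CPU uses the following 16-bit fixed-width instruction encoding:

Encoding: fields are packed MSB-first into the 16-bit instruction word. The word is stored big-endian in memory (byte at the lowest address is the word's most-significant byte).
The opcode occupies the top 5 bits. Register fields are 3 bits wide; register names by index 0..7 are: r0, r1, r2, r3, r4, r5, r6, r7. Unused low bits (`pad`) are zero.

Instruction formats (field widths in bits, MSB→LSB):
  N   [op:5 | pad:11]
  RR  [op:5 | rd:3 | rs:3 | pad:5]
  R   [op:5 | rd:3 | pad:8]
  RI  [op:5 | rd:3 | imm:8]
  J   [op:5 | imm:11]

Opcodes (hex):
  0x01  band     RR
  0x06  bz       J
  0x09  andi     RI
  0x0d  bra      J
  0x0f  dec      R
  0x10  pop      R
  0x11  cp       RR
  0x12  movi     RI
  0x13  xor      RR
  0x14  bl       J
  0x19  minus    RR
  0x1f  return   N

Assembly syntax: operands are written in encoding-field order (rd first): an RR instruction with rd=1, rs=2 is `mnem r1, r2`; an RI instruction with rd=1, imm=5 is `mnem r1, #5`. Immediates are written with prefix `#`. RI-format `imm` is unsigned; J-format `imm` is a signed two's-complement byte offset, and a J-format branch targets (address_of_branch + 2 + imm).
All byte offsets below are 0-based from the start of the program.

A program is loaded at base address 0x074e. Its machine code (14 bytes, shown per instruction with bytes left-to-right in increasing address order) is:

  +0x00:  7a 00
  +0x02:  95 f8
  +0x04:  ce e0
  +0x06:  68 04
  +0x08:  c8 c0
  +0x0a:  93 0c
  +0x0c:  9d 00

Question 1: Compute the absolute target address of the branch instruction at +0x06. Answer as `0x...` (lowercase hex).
+0x06: 68 04 ⇒ word 0x6804 (big)
  opcode bits[15:11]=0xd: bra/J
  imm@[10:0]=0x4 ⇒ #4
  target = base 0x074e + off 0x06 + 2 + imm 4 = 0x075a

0x075a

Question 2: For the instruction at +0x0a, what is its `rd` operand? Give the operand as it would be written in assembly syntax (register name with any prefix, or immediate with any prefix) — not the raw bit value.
off 0x0a: read 93 0c as big → 0x930c
  op=0x930c>>11=0x12 ⇒ movi (RI)
  rd@[10:8]=0x3 ⇒ r3
  imm@[7:0]=0xc ⇒ #12

r3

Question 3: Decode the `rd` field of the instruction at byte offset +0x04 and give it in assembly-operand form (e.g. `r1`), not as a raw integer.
off 0x04: read ce e0 as big → 0xcee0
  opcode bits[15:11]=0x19: minus/RR
  rd: (w>>8)&0x7=0x6 → r6
  rs: (w>>5)&0x7=0x7 → r7

r6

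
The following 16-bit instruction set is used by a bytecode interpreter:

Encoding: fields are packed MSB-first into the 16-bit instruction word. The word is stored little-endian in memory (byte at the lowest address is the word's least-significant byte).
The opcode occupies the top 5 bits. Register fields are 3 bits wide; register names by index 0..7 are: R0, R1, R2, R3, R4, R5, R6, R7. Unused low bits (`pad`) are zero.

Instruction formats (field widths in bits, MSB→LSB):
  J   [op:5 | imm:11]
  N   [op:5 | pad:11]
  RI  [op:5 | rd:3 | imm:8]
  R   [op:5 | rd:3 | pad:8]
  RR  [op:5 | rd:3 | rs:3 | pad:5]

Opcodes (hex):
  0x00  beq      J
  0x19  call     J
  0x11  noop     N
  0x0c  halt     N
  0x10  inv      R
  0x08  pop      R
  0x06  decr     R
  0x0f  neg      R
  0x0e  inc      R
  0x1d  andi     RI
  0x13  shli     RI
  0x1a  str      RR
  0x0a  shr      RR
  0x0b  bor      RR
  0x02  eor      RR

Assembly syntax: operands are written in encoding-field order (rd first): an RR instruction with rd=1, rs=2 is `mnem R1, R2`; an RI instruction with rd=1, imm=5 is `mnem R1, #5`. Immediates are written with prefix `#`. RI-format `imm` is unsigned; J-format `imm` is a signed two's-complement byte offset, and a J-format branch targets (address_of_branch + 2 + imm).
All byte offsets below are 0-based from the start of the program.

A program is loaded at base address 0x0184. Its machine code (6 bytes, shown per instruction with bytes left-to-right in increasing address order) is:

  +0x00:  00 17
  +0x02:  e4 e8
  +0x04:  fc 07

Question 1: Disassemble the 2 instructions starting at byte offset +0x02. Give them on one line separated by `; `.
off 0x02: read e4 e8 as little → 0xe8e4
  top 5b → 0x1d → andi [RI]
  rd@[10:8]=0x0 ⇒ R0
  imm@[7:0]=0xe4 ⇒ #228
off 0x04: read fc 07 as little → 0x07fc
  top 5b → 0x0 → beq [J]
  imm@[10:0]=0x7fc (s11→-4) ⇒ #-4

andi R0, #228; beq #-4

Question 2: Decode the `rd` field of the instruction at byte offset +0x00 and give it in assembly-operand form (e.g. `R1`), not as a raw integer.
R7

[00] 00 17 → 0x1700
  opcode bits[15:11]=0x2: eor/RR
  [10:8] rd=7 = R7
  [7:5] rs=0 = R0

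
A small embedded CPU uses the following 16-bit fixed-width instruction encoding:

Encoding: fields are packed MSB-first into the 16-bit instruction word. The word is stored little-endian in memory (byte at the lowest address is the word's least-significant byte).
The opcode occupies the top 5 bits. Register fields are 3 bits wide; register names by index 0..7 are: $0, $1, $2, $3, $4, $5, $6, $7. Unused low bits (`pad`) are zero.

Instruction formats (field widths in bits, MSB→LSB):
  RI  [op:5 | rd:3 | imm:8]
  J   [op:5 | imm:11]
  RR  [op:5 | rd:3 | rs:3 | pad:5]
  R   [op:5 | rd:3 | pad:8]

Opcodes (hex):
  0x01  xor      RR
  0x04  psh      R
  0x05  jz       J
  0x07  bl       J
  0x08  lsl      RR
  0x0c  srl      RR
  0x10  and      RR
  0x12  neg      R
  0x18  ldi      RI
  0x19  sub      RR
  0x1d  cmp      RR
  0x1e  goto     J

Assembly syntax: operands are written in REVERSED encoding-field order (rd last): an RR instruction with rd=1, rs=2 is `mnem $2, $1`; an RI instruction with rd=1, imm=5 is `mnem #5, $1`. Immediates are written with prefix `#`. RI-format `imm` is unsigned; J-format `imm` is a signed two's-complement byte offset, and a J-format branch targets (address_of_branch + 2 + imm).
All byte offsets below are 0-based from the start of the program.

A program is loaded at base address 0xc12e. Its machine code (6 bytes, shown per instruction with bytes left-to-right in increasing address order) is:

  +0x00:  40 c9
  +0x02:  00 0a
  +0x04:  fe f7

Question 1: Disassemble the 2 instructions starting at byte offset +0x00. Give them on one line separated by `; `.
@+00  little-endian(40 c9) = 0xc940
  top 5b → 0x19 → sub [RR]
  [10:8] rd=1 = $1
  [7:5] rs=2 = $2
@+02  little-endian(00 0a) = 0x0a00
  top 5b → 0x1 → xor [RR]
  [10:8] rd=2 = $2
  [7:5] rs=0 = $0

sub $2, $1; xor $0, $2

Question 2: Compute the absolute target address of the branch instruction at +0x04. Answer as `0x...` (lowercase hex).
+0x04: fe f7 ⇒ word 0xf7fe (little)
  op=0xf7fe>>11=0x1e ⇒ goto (J)
  imm@[10:0]=0x7fe (s11→-2) ⇒ #-2
  target = base 0xc12e + off 0x04 + 2 + imm -2 = 0xc132

0xc132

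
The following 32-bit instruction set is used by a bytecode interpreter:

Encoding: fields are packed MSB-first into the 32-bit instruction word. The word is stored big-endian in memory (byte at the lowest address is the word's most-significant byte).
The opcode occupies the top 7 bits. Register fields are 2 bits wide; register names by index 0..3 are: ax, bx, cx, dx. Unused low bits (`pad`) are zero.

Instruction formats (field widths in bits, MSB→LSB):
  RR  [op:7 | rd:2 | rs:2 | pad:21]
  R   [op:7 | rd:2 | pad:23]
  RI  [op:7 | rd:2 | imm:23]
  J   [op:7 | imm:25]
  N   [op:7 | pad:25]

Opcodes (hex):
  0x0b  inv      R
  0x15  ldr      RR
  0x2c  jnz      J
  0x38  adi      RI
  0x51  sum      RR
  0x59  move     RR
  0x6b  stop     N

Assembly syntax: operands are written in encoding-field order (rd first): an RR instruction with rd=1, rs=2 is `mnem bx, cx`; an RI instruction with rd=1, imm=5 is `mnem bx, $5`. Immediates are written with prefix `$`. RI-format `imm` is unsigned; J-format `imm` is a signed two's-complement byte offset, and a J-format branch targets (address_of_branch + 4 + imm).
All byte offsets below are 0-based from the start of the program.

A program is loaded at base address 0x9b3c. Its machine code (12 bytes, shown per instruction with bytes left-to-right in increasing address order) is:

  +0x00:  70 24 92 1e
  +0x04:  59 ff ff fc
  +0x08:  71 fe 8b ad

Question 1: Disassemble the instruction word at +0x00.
+0x00: 70 24 92 1e ⇒ word 0x7024921e (big)
  opcode bits[31:25]=0x38: adi/RI
  rd: (w>>23)&0x3=0x0 → ax
  imm: (w>>0)&0x7fffff=0x24921e → $2396702

adi ax, $2396702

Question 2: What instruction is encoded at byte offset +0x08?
adi dx, $8293293

@+08  big-endian(71 fe 8b ad) = 0x71fe8bad
  top 7b → 0x38 → adi [RI]
  rd@[24:23]=0x3 ⇒ dx
  imm@[22:0]=0x7e8bad ⇒ $8293293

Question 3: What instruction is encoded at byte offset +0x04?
@+04  big-endian(59 ff ff fc) = 0x59fffffc
  top 7b → 0x2c → jnz [J]
  imm@[24:0]=0x1fffffc (s25→-4) ⇒ $-4

jnz $-4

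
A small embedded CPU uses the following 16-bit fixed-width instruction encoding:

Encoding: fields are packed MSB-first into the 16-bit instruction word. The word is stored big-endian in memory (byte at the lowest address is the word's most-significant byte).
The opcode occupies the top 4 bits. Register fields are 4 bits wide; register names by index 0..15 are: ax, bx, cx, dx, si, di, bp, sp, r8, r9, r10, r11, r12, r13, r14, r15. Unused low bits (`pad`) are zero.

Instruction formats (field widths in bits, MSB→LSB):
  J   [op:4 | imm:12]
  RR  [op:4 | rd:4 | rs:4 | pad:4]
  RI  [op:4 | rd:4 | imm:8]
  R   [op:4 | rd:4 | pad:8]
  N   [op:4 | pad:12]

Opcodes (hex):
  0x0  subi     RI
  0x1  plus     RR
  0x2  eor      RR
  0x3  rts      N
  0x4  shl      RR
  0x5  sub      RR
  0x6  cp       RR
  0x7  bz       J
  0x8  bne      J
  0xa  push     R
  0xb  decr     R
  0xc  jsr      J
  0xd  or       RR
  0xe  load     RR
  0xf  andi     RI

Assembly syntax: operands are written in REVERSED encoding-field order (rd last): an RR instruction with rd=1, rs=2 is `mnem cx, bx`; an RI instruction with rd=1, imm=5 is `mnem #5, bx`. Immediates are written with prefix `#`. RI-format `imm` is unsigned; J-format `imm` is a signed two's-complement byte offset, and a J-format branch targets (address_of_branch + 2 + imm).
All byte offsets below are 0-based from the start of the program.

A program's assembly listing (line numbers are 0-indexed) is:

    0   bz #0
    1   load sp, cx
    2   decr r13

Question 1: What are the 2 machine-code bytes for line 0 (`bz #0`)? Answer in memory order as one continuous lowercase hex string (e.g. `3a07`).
7000

L0: bz op=0x7:4|imm=0:12 ⇒ 0x7000 ⇒ big 70 00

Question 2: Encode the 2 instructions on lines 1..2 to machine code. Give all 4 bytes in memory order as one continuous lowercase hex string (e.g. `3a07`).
e270bd00

line 1 (load): pack op=0xe:4|rd=2:4|rs=7:4|pad=0:4 = 0xe270; big→ e2 70
line 2 (decr): pack op=0xb:4|rd=13:4|pad=0:8 = 0xbd00; big→ bd 00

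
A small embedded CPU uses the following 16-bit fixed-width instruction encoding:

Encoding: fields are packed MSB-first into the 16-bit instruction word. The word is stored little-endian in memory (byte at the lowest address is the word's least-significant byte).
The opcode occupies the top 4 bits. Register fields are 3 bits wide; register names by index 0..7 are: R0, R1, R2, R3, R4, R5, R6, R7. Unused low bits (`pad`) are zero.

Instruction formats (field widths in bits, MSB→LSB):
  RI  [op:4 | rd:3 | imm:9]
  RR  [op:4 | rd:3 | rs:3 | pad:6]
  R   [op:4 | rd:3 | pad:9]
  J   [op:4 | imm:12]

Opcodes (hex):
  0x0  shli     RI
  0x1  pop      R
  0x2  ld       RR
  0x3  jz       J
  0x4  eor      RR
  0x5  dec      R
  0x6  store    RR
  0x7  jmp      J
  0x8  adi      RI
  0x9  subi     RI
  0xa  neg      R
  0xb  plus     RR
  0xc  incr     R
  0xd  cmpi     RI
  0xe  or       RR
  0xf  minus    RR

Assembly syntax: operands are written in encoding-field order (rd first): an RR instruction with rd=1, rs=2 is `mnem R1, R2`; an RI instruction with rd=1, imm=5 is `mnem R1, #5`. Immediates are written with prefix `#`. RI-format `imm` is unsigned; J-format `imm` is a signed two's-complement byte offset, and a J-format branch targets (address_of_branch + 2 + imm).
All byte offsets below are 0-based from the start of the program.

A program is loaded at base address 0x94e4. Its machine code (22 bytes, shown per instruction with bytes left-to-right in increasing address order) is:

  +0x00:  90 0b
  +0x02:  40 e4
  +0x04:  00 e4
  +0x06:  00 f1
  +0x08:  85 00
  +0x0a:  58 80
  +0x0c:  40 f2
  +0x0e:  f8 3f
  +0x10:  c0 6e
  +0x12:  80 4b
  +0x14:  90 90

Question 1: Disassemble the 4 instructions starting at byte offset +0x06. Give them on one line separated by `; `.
off 0x06: read 00 f1 as little → 0xf100
  top 4b → 0xf → minus [RR]
  rd@[11:9]=0x0 ⇒ R0
  rs@[8:6]=0x4 ⇒ R4
off 0x08: read 85 00 as little → 0x0085
  top 4b → 0x0 → shli [RI]
  rd@[11:9]=0x0 ⇒ R0
  imm@[8:0]=0x85 ⇒ #133
off 0x0a: read 58 80 as little → 0x8058
  top 4b → 0x8 → adi [RI]
  rd@[11:9]=0x0 ⇒ R0
  imm@[8:0]=0x58 ⇒ #88
off 0x0c: read 40 f2 as little → 0xf240
  top 4b → 0xf → minus [RR]
  rd@[11:9]=0x1 ⇒ R1
  rs@[8:6]=0x1 ⇒ R1

minus R0, R4; shli R0, #133; adi R0, #88; minus R1, R1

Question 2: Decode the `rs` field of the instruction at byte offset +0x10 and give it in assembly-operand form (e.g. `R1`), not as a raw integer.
[10] c0 6e → 0x6ec0
  top 4b → 0x6 → store [RR]
  rd: (w>>9)&0x7=0x7 → R7
  rs: (w>>6)&0x7=0x3 → R3

R3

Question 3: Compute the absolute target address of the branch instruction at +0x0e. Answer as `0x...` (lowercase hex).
0x94ec

[0e] f8 3f → 0x3ff8
  top 4b → 0x3 → jz [J]
  imm@[11:0]=0xff8 (s12→-8) ⇒ #-8
  target = base 0x94e4 + off 0x0e + 2 + imm -8 = 0x94ec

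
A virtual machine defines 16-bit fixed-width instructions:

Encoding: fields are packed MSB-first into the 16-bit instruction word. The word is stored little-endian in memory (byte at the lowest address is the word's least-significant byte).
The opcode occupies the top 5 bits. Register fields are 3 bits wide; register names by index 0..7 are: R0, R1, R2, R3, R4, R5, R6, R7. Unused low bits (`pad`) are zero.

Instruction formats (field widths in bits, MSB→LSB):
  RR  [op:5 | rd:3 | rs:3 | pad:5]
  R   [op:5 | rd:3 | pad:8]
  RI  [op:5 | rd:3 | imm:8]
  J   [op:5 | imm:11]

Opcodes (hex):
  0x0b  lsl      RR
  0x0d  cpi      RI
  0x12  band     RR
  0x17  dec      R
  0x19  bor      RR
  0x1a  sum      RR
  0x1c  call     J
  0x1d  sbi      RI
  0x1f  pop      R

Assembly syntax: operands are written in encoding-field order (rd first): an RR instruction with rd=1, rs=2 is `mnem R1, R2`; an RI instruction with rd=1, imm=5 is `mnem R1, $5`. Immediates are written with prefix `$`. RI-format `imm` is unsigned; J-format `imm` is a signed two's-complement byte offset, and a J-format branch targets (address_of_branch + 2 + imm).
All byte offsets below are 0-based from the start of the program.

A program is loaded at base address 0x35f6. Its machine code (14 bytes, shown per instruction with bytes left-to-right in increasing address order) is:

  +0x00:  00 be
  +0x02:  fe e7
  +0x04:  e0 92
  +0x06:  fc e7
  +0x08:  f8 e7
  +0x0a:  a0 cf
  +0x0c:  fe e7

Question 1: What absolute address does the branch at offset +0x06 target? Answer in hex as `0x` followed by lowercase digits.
[06] fc e7 → 0xe7fc
  opcode bits[15:11]=0x1c: call/J
  imm@[10:0]=0x7fc (s11→-4) ⇒ $-4
  target = base 0x35f6 + off 0x06 + 2 + imm -4 = 0x35fa

0x35fa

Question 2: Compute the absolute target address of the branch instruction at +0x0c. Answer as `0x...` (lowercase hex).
@+0c  little-endian(fe e7) = 0xe7fe
  op=0xe7fe>>11=0x1c ⇒ call (J)
  imm@[10:0]=0x7fe (s11→-2) ⇒ $-2
  target = base 0x35f6 + off 0x0c + 2 + imm -2 = 0x3602

0x3602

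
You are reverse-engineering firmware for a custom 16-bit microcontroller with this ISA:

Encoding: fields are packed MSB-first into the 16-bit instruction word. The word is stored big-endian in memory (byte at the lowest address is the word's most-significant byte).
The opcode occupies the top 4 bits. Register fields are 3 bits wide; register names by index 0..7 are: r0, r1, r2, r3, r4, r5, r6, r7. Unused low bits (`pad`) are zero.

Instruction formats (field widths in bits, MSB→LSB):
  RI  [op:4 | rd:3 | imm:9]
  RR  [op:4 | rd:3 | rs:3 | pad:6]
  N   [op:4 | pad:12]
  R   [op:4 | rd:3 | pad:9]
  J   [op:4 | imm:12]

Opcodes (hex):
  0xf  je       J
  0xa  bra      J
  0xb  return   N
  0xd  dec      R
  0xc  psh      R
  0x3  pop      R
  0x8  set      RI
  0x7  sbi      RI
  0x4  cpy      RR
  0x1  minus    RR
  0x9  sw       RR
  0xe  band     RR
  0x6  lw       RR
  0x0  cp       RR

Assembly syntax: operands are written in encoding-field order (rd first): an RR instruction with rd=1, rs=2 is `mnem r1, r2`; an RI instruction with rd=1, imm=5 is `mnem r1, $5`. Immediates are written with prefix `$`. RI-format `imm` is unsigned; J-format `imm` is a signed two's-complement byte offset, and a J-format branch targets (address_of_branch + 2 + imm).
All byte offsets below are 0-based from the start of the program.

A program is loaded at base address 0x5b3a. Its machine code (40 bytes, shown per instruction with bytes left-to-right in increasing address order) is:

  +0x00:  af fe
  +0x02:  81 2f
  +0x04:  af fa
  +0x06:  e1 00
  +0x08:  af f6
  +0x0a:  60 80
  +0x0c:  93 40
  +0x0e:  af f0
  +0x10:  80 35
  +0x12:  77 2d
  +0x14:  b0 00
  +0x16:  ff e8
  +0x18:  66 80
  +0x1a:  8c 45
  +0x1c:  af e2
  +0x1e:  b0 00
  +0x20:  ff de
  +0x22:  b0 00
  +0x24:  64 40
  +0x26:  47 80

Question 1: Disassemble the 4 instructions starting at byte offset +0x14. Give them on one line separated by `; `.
off 0x14: read b0 00 as big → 0xb000
  op=0xb000>>12=0xb ⇒ return (N)
off 0x16: read ff e8 as big → 0xffe8
  op=0xffe8>>12=0xf ⇒ je (J)
  [11:0] imm=4072 (s12→-24) = $-24
off 0x18: read 66 80 as big → 0x6680
  op=0x6680>>12=0x6 ⇒ lw (RR)
  [11:9] rd=3 = r3
  [8:6] rs=2 = r2
off 0x1a: read 8c 45 as big → 0x8c45
  op=0x8c45>>12=0x8 ⇒ set (RI)
  [11:9] rd=6 = r6
  [8:0] imm=69 = $69

return; je $-24; lw r3, r2; set r6, $69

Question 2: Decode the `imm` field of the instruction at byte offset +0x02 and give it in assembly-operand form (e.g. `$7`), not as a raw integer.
$303

@+02  big-endian(81 2f) = 0x812f
  top 4b → 0x8 → set [RI]
  [11:9] rd=0 = r0
  [8:0] imm=303 = $303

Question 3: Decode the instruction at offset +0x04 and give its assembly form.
@+04  big-endian(af fa) = 0xaffa
  top 4b → 0xa → bra [J]
  imm@[11:0]=0xffa (s12→-6) ⇒ $-6

bra $-6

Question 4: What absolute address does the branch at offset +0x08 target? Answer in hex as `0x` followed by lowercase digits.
0x5b3a

[08] af f6 → 0xaff6
  top 4b → 0xa → bra [J]
  [11:0] imm=4086 (s12→-10) = $-10
  target = base 0x5b3a + off 0x08 + 2 + imm -10 = 0x5b3a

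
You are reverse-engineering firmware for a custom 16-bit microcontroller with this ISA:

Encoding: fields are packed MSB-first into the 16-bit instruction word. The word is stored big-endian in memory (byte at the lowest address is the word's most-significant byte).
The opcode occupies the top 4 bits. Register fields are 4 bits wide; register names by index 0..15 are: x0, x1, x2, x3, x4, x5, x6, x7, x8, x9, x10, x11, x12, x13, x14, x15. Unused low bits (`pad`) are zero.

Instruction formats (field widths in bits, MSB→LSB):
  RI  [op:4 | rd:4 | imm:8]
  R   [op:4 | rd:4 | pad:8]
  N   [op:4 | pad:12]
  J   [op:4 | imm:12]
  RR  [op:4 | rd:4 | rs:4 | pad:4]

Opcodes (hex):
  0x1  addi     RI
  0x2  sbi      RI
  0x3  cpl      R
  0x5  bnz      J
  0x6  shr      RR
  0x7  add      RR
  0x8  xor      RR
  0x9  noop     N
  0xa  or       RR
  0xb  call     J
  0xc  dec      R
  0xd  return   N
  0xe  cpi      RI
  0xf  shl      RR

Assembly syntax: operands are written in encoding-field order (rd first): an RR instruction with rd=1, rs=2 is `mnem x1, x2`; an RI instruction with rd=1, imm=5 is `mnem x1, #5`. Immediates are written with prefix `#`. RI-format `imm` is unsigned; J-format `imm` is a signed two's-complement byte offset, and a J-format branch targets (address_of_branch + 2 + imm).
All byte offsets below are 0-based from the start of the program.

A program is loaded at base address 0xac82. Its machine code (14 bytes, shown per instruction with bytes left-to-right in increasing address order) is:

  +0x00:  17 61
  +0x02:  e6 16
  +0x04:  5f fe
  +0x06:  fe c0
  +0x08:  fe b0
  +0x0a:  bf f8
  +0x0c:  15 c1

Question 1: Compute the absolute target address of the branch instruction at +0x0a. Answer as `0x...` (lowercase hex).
+0x0a: bf f8 ⇒ word 0xbff8 (big)
  opcode bits[15:12]=0xb: call/J
  imm: (w>>0)&0xfff=0xff8 (s12→-8) → #-8
  target = base 0xac82 + off 0x0a + 2 + imm -8 = 0xac86

0xac86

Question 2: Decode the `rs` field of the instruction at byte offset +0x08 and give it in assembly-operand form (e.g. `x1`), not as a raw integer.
[08] fe b0 → 0xfeb0
  top 4b → 0xf → shl [RR]
  rd: (w>>8)&0xf=0xe → x14
  rs: (w>>4)&0xf=0xb → x11

x11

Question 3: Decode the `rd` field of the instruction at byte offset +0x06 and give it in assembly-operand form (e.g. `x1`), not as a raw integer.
+0x06: fe c0 ⇒ word 0xfec0 (big)
  opcode bits[15:12]=0xf: shl/RR
  rd: (w>>8)&0xf=0xe → x14
  rs: (w>>4)&0xf=0xc → x12

x14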